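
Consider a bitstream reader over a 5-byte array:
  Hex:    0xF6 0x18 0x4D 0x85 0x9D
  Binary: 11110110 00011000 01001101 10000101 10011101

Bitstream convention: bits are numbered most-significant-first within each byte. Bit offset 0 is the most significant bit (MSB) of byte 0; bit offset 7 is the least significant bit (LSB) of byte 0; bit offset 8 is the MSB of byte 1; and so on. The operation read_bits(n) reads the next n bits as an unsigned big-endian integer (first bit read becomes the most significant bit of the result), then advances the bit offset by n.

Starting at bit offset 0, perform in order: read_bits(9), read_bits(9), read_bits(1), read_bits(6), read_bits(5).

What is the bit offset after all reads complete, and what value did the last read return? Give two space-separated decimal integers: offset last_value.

Read 1: bits[0:9] width=9 -> value=492 (bin 111101100); offset now 9 = byte 1 bit 1; 31 bits remain
Read 2: bits[9:18] width=9 -> value=97 (bin 001100001); offset now 18 = byte 2 bit 2; 22 bits remain
Read 3: bits[18:19] width=1 -> value=0 (bin 0); offset now 19 = byte 2 bit 3; 21 bits remain
Read 4: bits[19:25] width=6 -> value=27 (bin 011011); offset now 25 = byte 3 bit 1; 15 bits remain
Read 5: bits[25:30] width=5 -> value=1 (bin 00001); offset now 30 = byte 3 bit 6; 10 bits remain

Answer: 30 1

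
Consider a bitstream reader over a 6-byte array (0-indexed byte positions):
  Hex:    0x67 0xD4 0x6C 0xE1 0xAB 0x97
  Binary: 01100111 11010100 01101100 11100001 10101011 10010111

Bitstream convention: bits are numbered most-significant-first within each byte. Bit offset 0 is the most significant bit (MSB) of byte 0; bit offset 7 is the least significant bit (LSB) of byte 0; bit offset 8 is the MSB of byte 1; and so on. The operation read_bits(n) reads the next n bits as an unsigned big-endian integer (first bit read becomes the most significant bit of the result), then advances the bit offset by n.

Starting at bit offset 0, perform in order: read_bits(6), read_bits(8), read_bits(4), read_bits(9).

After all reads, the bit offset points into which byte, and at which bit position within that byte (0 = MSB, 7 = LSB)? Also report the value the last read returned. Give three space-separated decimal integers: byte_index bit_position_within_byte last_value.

Answer: 3 3 359

Derivation:
Read 1: bits[0:6] width=6 -> value=25 (bin 011001); offset now 6 = byte 0 bit 6; 42 bits remain
Read 2: bits[6:14] width=8 -> value=245 (bin 11110101); offset now 14 = byte 1 bit 6; 34 bits remain
Read 3: bits[14:18] width=4 -> value=1 (bin 0001); offset now 18 = byte 2 bit 2; 30 bits remain
Read 4: bits[18:27] width=9 -> value=359 (bin 101100111); offset now 27 = byte 3 bit 3; 21 bits remain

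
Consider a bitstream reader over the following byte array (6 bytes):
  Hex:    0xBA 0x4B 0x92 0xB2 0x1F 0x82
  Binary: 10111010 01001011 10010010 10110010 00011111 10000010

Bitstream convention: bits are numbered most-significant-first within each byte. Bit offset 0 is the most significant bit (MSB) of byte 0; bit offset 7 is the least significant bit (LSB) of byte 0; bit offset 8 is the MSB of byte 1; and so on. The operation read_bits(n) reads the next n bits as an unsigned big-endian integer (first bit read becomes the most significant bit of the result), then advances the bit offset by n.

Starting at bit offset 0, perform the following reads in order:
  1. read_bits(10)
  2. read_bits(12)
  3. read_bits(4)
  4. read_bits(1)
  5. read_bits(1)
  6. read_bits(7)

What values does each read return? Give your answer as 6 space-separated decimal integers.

Read 1: bits[0:10] width=10 -> value=745 (bin 1011101001); offset now 10 = byte 1 bit 2; 38 bits remain
Read 2: bits[10:22] width=12 -> value=740 (bin 001011100100); offset now 22 = byte 2 bit 6; 26 bits remain
Read 3: bits[22:26] width=4 -> value=10 (bin 1010); offset now 26 = byte 3 bit 2; 22 bits remain
Read 4: bits[26:27] width=1 -> value=1 (bin 1); offset now 27 = byte 3 bit 3; 21 bits remain
Read 5: bits[27:28] width=1 -> value=1 (bin 1); offset now 28 = byte 3 bit 4; 20 bits remain
Read 6: bits[28:35] width=7 -> value=16 (bin 0010000); offset now 35 = byte 4 bit 3; 13 bits remain

Answer: 745 740 10 1 1 16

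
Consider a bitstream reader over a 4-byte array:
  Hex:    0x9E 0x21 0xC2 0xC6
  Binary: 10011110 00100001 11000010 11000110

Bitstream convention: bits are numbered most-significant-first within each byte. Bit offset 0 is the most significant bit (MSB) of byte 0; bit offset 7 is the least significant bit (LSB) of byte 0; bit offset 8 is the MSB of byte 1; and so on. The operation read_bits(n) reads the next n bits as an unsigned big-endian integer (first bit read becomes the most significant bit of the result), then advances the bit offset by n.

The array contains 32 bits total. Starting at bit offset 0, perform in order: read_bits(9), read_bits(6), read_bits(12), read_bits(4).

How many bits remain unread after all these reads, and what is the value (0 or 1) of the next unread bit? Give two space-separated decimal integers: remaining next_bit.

Read 1: bits[0:9] width=9 -> value=316 (bin 100111100); offset now 9 = byte 1 bit 1; 23 bits remain
Read 2: bits[9:15] width=6 -> value=16 (bin 010000); offset now 15 = byte 1 bit 7; 17 bits remain
Read 3: bits[15:27] width=12 -> value=3606 (bin 111000010110); offset now 27 = byte 3 bit 3; 5 bits remain
Read 4: bits[27:31] width=4 -> value=3 (bin 0011); offset now 31 = byte 3 bit 7; 1 bits remain

Answer: 1 0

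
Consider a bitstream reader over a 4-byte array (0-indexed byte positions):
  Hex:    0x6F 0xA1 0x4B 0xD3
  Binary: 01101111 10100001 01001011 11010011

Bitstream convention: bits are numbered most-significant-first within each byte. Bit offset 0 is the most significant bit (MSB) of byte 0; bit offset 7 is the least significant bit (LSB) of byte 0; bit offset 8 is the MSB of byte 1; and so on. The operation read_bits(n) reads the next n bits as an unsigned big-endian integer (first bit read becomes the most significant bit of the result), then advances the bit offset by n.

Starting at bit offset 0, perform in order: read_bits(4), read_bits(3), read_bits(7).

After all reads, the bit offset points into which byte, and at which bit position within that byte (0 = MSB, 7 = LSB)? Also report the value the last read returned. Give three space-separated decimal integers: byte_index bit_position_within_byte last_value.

Read 1: bits[0:4] width=4 -> value=6 (bin 0110); offset now 4 = byte 0 bit 4; 28 bits remain
Read 2: bits[4:7] width=3 -> value=7 (bin 111); offset now 7 = byte 0 bit 7; 25 bits remain
Read 3: bits[7:14] width=7 -> value=104 (bin 1101000); offset now 14 = byte 1 bit 6; 18 bits remain

Answer: 1 6 104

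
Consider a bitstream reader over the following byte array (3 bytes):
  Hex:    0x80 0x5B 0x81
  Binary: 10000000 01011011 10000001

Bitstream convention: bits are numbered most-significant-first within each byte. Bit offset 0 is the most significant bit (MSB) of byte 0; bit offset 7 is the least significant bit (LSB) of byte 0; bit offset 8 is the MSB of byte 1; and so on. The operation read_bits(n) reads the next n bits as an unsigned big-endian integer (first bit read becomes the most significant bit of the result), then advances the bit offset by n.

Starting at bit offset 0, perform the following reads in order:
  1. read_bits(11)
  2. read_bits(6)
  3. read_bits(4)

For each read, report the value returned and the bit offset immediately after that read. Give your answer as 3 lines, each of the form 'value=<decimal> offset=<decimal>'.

Read 1: bits[0:11] width=11 -> value=1026 (bin 10000000010); offset now 11 = byte 1 bit 3; 13 bits remain
Read 2: bits[11:17] width=6 -> value=55 (bin 110111); offset now 17 = byte 2 bit 1; 7 bits remain
Read 3: bits[17:21] width=4 -> value=0 (bin 0000); offset now 21 = byte 2 bit 5; 3 bits remain

Answer: value=1026 offset=11
value=55 offset=17
value=0 offset=21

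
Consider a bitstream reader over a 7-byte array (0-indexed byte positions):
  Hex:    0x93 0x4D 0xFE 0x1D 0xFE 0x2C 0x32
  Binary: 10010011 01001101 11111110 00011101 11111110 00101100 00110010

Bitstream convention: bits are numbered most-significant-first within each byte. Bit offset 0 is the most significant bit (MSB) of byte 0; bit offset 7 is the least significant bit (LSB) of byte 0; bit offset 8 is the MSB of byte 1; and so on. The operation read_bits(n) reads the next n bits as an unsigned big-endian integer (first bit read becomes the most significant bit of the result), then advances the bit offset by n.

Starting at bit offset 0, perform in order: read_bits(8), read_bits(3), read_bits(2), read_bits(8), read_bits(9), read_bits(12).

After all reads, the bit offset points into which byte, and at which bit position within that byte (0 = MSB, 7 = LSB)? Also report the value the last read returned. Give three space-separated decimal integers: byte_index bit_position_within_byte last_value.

Read 1: bits[0:8] width=8 -> value=147 (bin 10010011); offset now 8 = byte 1 bit 0; 48 bits remain
Read 2: bits[8:11] width=3 -> value=2 (bin 010); offset now 11 = byte 1 bit 3; 45 bits remain
Read 3: bits[11:13] width=2 -> value=1 (bin 01); offset now 13 = byte 1 bit 5; 43 bits remain
Read 4: bits[13:21] width=8 -> value=191 (bin 10111111); offset now 21 = byte 2 bit 5; 35 bits remain
Read 5: bits[21:30] width=9 -> value=391 (bin 110000111); offset now 30 = byte 3 bit 6; 26 bits remain
Read 6: bits[30:42] width=12 -> value=2040 (bin 011111111000); offset now 42 = byte 5 bit 2; 14 bits remain

Answer: 5 2 2040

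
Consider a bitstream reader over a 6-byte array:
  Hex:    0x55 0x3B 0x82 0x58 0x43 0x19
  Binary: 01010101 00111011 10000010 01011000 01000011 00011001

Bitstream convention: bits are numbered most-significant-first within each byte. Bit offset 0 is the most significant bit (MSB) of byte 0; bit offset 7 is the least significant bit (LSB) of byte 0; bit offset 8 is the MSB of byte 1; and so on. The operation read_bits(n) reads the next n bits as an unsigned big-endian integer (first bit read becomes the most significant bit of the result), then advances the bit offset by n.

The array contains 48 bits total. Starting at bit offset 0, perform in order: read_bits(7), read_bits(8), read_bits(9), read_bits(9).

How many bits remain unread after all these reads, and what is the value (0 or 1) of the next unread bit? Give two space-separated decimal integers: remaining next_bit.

Read 1: bits[0:7] width=7 -> value=42 (bin 0101010); offset now 7 = byte 0 bit 7; 41 bits remain
Read 2: bits[7:15] width=8 -> value=157 (bin 10011101); offset now 15 = byte 1 bit 7; 33 bits remain
Read 3: bits[15:24] width=9 -> value=386 (bin 110000010); offset now 24 = byte 3 bit 0; 24 bits remain
Read 4: bits[24:33] width=9 -> value=176 (bin 010110000); offset now 33 = byte 4 bit 1; 15 bits remain

Answer: 15 1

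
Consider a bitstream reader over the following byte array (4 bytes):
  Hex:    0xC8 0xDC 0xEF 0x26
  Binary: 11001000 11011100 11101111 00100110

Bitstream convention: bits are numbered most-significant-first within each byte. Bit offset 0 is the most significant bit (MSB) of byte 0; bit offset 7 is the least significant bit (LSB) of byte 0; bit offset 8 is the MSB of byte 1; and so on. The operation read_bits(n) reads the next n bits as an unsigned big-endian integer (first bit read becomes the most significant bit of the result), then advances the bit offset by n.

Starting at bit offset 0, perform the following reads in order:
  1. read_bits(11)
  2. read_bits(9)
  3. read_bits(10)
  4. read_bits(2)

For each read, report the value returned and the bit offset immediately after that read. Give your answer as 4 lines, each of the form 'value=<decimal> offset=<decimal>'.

Answer: value=1606 offset=11
value=462 offset=20
value=969 offset=30
value=2 offset=32

Derivation:
Read 1: bits[0:11] width=11 -> value=1606 (bin 11001000110); offset now 11 = byte 1 bit 3; 21 bits remain
Read 2: bits[11:20] width=9 -> value=462 (bin 111001110); offset now 20 = byte 2 bit 4; 12 bits remain
Read 3: bits[20:30] width=10 -> value=969 (bin 1111001001); offset now 30 = byte 3 bit 6; 2 bits remain
Read 4: bits[30:32] width=2 -> value=2 (bin 10); offset now 32 = byte 4 bit 0; 0 bits remain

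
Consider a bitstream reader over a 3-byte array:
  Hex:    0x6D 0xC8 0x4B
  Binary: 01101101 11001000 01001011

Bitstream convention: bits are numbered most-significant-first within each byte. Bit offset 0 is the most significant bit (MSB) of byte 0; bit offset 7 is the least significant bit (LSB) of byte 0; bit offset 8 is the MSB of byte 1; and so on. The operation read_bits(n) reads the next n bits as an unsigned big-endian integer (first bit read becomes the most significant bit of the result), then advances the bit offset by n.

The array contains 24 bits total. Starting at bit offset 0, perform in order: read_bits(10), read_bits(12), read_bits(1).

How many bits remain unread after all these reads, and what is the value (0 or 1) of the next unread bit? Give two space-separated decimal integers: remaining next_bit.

Read 1: bits[0:10] width=10 -> value=439 (bin 0110110111); offset now 10 = byte 1 bit 2; 14 bits remain
Read 2: bits[10:22] width=12 -> value=530 (bin 001000010010); offset now 22 = byte 2 bit 6; 2 bits remain
Read 3: bits[22:23] width=1 -> value=1 (bin 1); offset now 23 = byte 2 bit 7; 1 bits remain

Answer: 1 1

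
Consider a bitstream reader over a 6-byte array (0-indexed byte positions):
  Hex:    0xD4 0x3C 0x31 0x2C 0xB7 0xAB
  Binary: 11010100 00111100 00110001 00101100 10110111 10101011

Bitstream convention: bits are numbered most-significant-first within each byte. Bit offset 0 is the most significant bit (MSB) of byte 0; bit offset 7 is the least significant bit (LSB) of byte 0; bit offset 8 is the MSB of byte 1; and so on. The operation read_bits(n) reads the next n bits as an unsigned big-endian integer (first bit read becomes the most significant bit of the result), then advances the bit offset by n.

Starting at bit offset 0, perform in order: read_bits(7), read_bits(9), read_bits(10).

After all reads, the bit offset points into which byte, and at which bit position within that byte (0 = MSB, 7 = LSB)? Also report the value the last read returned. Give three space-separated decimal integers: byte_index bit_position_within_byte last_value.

Read 1: bits[0:7] width=7 -> value=106 (bin 1101010); offset now 7 = byte 0 bit 7; 41 bits remain
Read 2: bits[7:16] width=9 -> value=60 (bin 000111100); offset now 16 = byte 2 bit 0; 32 bits remain
Read 3: bits[16:26] width=10 -> value=196 (bin 0011000100); offset now 26 = byte 3 bit 2; 22 bits remain

Answer: 3 2 196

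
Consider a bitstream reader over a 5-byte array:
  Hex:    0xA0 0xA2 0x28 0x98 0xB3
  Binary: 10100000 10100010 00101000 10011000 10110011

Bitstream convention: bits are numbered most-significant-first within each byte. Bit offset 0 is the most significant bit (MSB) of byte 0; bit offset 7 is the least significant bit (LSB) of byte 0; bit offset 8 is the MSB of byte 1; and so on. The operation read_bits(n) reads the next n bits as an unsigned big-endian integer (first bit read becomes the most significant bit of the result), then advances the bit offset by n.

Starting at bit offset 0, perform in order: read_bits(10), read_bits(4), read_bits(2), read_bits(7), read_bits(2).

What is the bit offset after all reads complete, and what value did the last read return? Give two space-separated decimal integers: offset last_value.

Read 1: bits[0:10] width=10 -> value=642 (bin 1010000010); offset now 10 = byte 1 bit 2; 30 bits remain
Read 2: bits[10:14] width=4 -> value=8 (bin 1000); offset now 14 = byte 1 bit 6; 26 bits remain
Read 3: bits[14:16] width=2 -> value=2 (bin 10); offset now 16 = byte 2 bit 0; 24 bits remain
Read 4: bits[16:23] width=7 -> value=20 (bin 0010100); offset now 23 = byte 2 bit 7; 17 bits remain
Read 5: bits[23:25] width=2 -> value=1 (bin 01); offset now 25 = byte 3 bit 1; 15 bits remain

Answer: 25 1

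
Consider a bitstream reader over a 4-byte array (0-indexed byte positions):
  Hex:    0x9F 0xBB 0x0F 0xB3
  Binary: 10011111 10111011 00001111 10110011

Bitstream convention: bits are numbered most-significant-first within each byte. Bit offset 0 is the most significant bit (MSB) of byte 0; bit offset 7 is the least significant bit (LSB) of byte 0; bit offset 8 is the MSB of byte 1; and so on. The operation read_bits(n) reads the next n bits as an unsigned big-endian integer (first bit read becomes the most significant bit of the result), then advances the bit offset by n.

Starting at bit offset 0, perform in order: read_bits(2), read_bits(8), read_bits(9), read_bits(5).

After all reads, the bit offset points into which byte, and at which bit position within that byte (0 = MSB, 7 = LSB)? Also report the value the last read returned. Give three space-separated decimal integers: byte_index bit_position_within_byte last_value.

Answer: 3 0 15

Derivation:
Read 1: bits[0:2] width=2 -> value=2 (bin 10); offset now 2 = byte 0 bit 2; 30 bits remain
Read 2: bits[2:10] width=8 -> value=126 (bin 01111110); offset now 10 = byte 1 bit 2; 22 bits remain
Read 3: bits[10:19] width=9 -> value=472 (bin 111011000); offset now 19 = byte 2 bit 3; 13 bits remain
Read 4: bits[19:24] width=5 -> value=15 (bin 01111); offset now 24 = byte 3 bit 0; 8 bits remain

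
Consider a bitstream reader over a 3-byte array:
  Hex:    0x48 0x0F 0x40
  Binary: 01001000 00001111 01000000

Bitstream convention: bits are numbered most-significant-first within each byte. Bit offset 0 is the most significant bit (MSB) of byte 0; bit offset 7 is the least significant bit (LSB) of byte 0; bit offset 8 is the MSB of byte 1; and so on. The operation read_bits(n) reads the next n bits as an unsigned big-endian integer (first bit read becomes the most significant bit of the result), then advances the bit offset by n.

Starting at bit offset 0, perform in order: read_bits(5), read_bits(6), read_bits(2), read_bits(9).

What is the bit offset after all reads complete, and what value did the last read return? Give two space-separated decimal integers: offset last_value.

Read 1: bits[0:5] width=5 -> value=9 (bin 01001); offset now 5 = byte 0 bit 5; 19 bits remain
Read 2: bits[5:11] width=6 -> value=0 (bin 000000); offset now 11 = byte 1 bit 3; 13 bits remain
Read 3: bits[11:13] width=2 -> value=1 (bin 01); offset now 13 = byte 1 bit 5; 11 bits remain
Read 4: bits[13:22] width=9 -> value=464 (bin 111010000); offset now 22 = byte 2 bit 6; 2 bits remain

Answer: 22 464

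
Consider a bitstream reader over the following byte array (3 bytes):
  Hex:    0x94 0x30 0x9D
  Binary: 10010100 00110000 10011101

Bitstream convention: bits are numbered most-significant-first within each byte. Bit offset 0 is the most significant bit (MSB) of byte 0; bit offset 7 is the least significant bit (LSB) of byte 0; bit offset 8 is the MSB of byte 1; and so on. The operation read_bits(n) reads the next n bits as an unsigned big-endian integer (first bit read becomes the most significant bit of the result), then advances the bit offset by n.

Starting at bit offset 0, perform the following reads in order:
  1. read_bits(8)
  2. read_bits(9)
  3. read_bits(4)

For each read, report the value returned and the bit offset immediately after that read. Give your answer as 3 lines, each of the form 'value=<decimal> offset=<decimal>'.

Answer: value=148 offset=8
value=97 offset=17
value=3 offset=21

Derivation:
Read 1: bits[0:8] width=8 -> value=148 (bin 10010100); offset now 8 = byte 1 bit 0; 16 bits remain
Read 2: bits[8:17] width=9 -> value=97 (bin 001100001); offset now 17 = byte 2 bit 1; 7 bits remain
Read 3: bits[17:21] width=4 -> value=3 (bin 0011); offset now 21 = byte 2 bit 5; 3 bits remain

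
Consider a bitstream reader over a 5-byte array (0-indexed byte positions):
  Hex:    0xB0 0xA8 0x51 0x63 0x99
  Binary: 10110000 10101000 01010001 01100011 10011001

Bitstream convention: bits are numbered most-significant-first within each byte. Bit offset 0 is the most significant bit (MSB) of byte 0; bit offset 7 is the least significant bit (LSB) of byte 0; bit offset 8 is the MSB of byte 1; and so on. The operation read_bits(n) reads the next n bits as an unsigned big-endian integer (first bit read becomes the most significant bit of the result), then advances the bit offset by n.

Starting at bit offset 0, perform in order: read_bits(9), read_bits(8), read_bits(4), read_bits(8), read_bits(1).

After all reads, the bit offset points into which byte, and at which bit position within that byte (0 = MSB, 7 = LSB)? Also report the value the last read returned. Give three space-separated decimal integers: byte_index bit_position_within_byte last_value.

Answer: 3 6 0

Derivation:
Read 1: bits[0:9] width=9 -> value=353 (bin 101100001); offset now 9 = byte 1 bit 1; 31 bits remain
Read 2: bits[9:17] width=8 -> value=80 (bin 01010000); offset now 17 = byte 2 bit 1; 23 bits remain
Read 3: bits[17:21] width=4 -> value=10 (bin 1010); offset now 21 = byte 2 bit 5; 19 bits remain
Read 4: bits[21:29] width=8 -> value=44 (bin 00101100); offset now 29 = byte 3 bit 5; 11 bits remain
Read 5: bits[29:30] width=1 -> value=0 (bin 0); offset now 30 = byte 3 bit 6; 10 bits remain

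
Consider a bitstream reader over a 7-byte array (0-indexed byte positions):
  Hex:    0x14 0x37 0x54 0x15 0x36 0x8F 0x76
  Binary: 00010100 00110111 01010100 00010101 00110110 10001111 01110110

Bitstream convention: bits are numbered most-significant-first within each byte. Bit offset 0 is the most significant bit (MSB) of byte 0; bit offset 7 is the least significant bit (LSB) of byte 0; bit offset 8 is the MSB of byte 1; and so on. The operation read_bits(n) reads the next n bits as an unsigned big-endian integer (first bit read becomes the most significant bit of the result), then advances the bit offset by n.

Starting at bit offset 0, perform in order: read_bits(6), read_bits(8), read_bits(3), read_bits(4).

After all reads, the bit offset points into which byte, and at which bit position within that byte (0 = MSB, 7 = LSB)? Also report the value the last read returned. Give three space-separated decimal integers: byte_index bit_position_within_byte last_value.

Answer: 2 5 10

Derivation:
Read 1: bits[0:6] width=6 -> value=5 (bin 000101); offset now 6 = byte 0 bit 6; 50 bits remain
Read 2: bits[6:14] width=8 -> value=13 (bin 00001101); offset now 14 = byte 1 bit 6; 42 bits remain
Read 3: bits[14:17] width=3 -> value=6 (bin 110); offset now 17 = byte 2 bit 1; 39 bits remain
Read 4: bits[17:21] width=4 -> value=10 (bin 1010); offset now 21 = byte 2 bit 5; 35 bits remain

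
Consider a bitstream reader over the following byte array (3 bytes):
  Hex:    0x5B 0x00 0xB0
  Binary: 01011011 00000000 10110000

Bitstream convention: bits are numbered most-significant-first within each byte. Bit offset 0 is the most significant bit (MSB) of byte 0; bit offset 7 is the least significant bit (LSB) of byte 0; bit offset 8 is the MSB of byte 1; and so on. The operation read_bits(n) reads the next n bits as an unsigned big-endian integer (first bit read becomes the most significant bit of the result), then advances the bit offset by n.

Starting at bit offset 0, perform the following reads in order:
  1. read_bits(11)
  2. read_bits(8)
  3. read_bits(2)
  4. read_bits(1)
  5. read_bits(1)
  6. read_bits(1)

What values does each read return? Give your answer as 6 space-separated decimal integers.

Read 1: bits[0:11] width=11 -> value=728 (bin 01011011000); offset now 11 = byte 1 bit 3; 13 bits remain
Read 2: bits[11:19] width=8 -> value=5 (bin 00000101); offset now 19 = byte 2 bit 3; 5 bits remain
Read 3: bits[19:21] width=2 -> value=2 (bin 10); offset now 21 = byte 2 bit 5; 3 bits remain
Read 4: bits[21:22] width=1 -> value=0 (bin 0); offset now 22 = byte 2 bit 6; 2 bits remain
Read 5: bits[22:23] width=1 -> value=0 (bin 0); offset now 23 = byte 2 bit 7; 1 bits remain
Read 6: bits[23:24] width=1 -> value=0 (bin 0); offset now 24 = byte 3 bit 0; 0 bits remain

Answer: 728 5 2 0 0 0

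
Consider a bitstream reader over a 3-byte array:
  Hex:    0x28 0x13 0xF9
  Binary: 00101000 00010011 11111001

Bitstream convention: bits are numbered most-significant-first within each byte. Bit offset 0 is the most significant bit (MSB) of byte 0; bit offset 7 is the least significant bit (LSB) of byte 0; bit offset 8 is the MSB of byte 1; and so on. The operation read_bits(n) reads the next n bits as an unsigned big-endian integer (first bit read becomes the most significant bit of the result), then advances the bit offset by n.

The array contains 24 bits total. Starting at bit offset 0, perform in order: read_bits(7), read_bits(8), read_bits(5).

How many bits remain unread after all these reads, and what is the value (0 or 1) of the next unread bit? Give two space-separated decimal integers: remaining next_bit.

Read 1: bits[0:7] width=7 -> value=20 (bin 0010100); offset now 7 = byte 0 bit 7; 17 bits remain
Read 2: bits[7:15] width=8 -> value=9 (bin 00001001); offset now 15 = byte 1 bit 7; 9 bits remain
Read 3: bits[15:20] width=5 -> value=31 (bin 11111); offset now 20 = byte 2 bit 4; 4 bits remain

Answer: 4 1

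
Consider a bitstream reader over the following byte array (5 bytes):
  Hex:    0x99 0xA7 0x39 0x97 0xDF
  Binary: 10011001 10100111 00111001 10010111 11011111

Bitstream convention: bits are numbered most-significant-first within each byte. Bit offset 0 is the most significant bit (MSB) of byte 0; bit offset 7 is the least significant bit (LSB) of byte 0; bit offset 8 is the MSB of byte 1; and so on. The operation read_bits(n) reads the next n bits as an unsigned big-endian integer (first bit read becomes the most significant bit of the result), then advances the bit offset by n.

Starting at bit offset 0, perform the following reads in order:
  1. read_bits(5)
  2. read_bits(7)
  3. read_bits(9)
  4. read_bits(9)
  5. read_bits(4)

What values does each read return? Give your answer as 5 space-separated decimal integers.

Answer: 19 26 231 101 15

Derivation:
Read 1: bits[0:5] width=5 -> value=19 (bin 10011); offset now 5 = byte 0 bit 5; 35 bits remain
Read 2: bits[5:12] width=7 -> value=26 (bin 0011010); offset now 12 = byte 1 bit 4; 28 bits remain
Read 3: bits[12:21] width=9 -> value=231 (bin 011100111); offset now 21 = byte 2 bit 5; 19 bits remain
Read 4: bits[21:30] width=9 -> value=101 (bin 001100101); offset now 30 = byte 3 bit 6; 10 bits remain
Read 5: bits[30:34] width=4 -> value=15 (bin 1111); offset now 34 = byte 4 bit 2; 6 bits remain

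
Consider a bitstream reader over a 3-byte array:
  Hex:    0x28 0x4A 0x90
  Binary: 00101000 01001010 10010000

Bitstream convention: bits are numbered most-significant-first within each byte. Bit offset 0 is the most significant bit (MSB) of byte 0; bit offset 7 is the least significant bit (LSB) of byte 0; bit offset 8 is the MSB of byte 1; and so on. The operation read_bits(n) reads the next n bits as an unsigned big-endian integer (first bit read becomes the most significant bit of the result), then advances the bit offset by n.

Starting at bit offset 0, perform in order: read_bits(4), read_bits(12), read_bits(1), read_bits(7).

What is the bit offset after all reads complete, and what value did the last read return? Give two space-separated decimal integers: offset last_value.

Answer: 24 16

Derivation:
Read 1: bits[0:4] width=4 -> value=2 (bin 0010); offset now 4 = byte 0 bit 4; 20 bits remain
Read 2: bits[4:16] width=12 -> value=2122 (bin 100001001010); offset now 16 = byte 2 bit 0; 8 bits remain
Read 3: bits[16:17] width=1 -> value=1 (bin 1); offset now 17 = byte 2 bit 1; 7 bits remain
Read 4: bits[17:24] width=7 -> value=16 (bin 0010000); offset now 24 = byte 3 bit 0; 0 bits remain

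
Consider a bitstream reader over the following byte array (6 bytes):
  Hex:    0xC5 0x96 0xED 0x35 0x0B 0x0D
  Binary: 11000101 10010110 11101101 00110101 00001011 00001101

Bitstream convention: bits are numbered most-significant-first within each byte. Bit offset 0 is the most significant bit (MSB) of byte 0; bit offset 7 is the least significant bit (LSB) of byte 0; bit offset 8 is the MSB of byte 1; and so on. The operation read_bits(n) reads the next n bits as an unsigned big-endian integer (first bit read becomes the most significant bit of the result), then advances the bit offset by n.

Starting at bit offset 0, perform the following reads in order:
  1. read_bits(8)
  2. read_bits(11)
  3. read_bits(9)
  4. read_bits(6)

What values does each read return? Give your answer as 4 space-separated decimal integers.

Read 1: bits[0:8] width=8 -> value=197 (bin 11000101); offset now 8 = byte 1 bit 0; 40 bits remain
Read 2: bits[8:19] width=11 -> value=1207 (bin 10010110111); offset now 19 = byte 2 bit 3; 29 bits remain
Read 3: bits[19:28] width=9 -> value=211 (bin 011010011); offset now 28 = byte 3 bit 4; 20 bits remain
Read 4: bits[28:34] width=6 -> value=20 (bin 010100); offset now 34 = byte 4 bit 2; 14 bits remain

Answer: 197 1207 211 20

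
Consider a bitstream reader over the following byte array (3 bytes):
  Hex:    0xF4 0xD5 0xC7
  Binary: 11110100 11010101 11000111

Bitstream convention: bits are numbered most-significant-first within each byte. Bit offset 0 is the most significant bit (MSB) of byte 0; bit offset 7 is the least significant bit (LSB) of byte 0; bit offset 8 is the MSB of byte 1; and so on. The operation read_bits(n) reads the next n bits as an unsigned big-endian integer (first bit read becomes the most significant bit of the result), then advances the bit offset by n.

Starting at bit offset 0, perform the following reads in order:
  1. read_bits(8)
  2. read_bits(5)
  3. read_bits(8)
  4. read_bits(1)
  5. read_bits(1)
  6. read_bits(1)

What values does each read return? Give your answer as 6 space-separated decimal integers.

Read 1: bits[0:8] width=8 -> value=244 (bin 11110100); offset now 8 = byte 1 bit 0; 16 bits remain
Read 2: bits[8:13] width=5 -> value=26 (bin 11010); offset now 13 = byte 1 bit 5; 11 bits remain
Read 3: bits[13:21] width=8 -> value=184 (bin 10111000); offset now 21 = byte 2 bit 5; 3 bits remain
Read 4: bits[21:22] width=1 -> value=1 (bin 1); offset now 22 = byte 2 bit 6; 2 bits remain
Read 5: bits[22:23] width=1 -> value=1 (bin 1); offset now 23 = byte 2 bit 7; 1 bits remain
Read 6: bits[23:24] width=1 -> value=1 (bin 1); offset now 24 = byte 3 bit 0; 0 bits remain

Answer: 244 26 184 1 1 1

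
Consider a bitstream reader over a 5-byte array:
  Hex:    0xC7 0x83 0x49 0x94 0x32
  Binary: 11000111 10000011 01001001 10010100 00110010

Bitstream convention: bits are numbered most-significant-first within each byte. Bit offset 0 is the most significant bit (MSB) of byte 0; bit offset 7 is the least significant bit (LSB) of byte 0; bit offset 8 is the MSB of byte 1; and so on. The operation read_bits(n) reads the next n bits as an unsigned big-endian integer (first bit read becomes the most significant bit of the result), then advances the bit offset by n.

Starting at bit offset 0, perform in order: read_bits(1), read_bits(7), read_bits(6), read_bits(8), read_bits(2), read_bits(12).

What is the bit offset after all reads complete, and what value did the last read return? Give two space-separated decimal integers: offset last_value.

Read 1: bits[0:1] width=1 -> value=1 (bin 1); offset now 1 = byte 0 bit 1; 39 bits remain
Read 2: bits[1:8] width=7 -> value=71 (bin 1000111); offset now 8 = byte 1 bit 0; 32 bits remain
Read 3: bits[8:14] width=6 -> value=32 (bin 100000); offset now 14 = byte 1 bit 6; 26 bits remain
Read 4: bits[14:22] width=8 -> value=210 (bin 11010010); offset now 22 = byte 2 bit 6; 18 bits remain
Read 5: bits[22:24] width=2 -> value=1 (bin 01); offset now 24 = byte 3 bit 0; 16 bits remain
Read 6: bits[24:36] width=12 -> value=2371 (bin 100101000011); offset now 36 = byte 4 bit 4; 4 bits remain

Answer: 36 2371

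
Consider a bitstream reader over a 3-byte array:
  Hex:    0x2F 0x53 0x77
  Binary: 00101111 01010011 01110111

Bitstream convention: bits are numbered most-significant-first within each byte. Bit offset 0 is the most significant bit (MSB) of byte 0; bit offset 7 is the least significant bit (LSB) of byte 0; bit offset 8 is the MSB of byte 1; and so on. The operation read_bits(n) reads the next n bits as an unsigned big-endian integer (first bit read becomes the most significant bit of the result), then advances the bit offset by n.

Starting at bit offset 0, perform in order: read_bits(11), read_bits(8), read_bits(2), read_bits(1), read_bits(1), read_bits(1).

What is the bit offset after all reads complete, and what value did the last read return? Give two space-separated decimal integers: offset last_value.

Answer: 24 1

Derivation:
Read 1: bits[0:11] width=11 -> value=378 (bin 00101111010); offset now 11 = byte 1 bit 3; 13 bits remain
Read 2: bits[11:19] width=8 -> value=155 (bin 10011011); offset now 19 = byte 2 bit 3; 5 bits remain
Read 3: bits[19:21] width=2 -> value=2 (bin 10); offset now 21 = byte 2 bit 5; 3 bits remain
Read 4: bits[21:22] width=1 -> value=1 (bin 1); offset now 22 = byte 2 bit 6; 2 bits remain
Read 5: bits[22:23] width=1 -> value=1 (bin 1); offset now 23 = byte 2 bit 7; 1 bits remain
Read 6: bits[23:24] width=1 -> value=1 (bin 1); offset now 24 = byte 3 bit 0; 0 bits remain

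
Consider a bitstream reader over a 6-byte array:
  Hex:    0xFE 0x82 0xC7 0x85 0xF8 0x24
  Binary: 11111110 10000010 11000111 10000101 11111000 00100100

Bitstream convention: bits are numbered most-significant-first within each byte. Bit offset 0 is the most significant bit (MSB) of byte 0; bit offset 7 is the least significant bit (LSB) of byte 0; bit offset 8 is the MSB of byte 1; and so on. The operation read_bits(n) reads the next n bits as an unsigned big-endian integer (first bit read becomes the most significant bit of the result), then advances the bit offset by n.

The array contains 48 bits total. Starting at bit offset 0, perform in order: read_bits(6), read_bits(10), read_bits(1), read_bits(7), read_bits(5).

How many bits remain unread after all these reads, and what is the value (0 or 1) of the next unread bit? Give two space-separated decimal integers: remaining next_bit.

Read 1: bits[0:6] width=6 -> value=63 (bin 111111); offset now 6 = byte 0 bit 6; 42 bits remain
Read 2: bits[6:16] width=10 -> value=642 (bin 1010000010); offset now 16 = byte 2 bit 0; 32 bits remain
Read 3: bits[16:17] width=1 -> value=1 (bin 1); offset now 17 = byte 2 bit 1; 31 bits remain
Read 4: bits[17:24] width=7 -> value=71 (bin 1000111); offset now 24 = byte 3 bit 0; 24 bits remain
Read 5: bits[24:29] width=5 -> value=16 (bin 10000); offset now 29 = byte 3 bit 5; 19 bits remain

Answer: 19 1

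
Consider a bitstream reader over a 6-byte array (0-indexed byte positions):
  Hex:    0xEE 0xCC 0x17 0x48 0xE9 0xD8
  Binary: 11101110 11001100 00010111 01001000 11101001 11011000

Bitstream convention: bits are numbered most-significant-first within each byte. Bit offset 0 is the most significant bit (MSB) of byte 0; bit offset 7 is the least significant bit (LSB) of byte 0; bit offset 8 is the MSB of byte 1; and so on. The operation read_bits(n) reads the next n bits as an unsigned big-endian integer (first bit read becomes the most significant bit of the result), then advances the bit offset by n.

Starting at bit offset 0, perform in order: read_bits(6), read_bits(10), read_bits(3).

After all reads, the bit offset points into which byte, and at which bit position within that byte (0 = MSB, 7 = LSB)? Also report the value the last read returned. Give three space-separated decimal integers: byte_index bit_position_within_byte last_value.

Read 1: bits[0:6] width=6 -> value=59 (bin 111011); offset now 6 = byte 0 bit 6; 42 bits remain
Read 2: bits[6:16] width=10 -> value=716 (bin 1011001100); offset now 16 = byte 2 bit 0; 32 bits remain
Read 3: bits[16:19] width=3 -> value=0 (bin 000); offset now 19 = byte 2 bit 3; 29 bits remain

Answer: 2 3 0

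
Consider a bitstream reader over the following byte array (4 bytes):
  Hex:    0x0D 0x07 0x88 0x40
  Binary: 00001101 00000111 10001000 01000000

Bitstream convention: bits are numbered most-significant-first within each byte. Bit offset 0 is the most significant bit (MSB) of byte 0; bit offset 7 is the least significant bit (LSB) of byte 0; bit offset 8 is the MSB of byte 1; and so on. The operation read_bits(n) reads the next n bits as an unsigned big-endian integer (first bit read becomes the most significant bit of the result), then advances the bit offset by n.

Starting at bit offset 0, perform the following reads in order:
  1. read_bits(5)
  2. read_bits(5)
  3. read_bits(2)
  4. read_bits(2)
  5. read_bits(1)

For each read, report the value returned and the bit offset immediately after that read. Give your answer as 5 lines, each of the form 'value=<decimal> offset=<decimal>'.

Read 1: bits[0:5] width=5 -> value=1 (bin 00001); offset now 5 = byte 0 bit 5; 27 bits remain
Read 2: bits[5:10] width=5 -> value=20 (bin 10100); offset now 10 = byte 1 bit 2; 22 bits remain
Read 3: bits[10:12] width=2 -> value=0 (bin 00); offset now 12 = byte 1 bit 4; 20 bits remain
Read 4: bits[12:14] width=2 -> value=1 (bin 01); offset now 14 = byte 1 bit 6; 18 bits remain
Read 5: bits[14:15] width=1 -> value=1 (bin 1); offset now 15 = byte 1 bit 7; 17 bits remain

Answer: value=1 offset=5
value=20 offset=10
value=0 offset=12
value=1 offset=14
value=1 offset=15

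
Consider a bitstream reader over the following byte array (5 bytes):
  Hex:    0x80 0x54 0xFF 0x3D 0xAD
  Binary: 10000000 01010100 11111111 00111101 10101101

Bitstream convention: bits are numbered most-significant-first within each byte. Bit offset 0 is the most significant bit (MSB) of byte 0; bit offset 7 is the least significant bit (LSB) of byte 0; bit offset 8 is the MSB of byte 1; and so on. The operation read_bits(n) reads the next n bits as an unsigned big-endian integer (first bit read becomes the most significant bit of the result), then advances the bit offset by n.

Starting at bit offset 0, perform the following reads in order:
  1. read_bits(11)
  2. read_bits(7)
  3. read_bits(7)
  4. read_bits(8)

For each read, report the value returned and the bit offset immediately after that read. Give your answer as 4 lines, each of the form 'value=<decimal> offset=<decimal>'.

Answer: value=1026 offset=11
value=83 offset=18
value=126 offset=25
value=123 offset=33

Derivation:
Read 1: bits[0:11] width=11 -> value=1026 (bin 10000000010); offset now 11 = byte 1 bit 3; 29 bits remain
Read 2: bits[11:18] width=7 -> value=83 (bin 1010011); offset now 18 = byte 2 bit 2; 22 bits remain
Read 3: bits[18:25] width=7 -> value=126 (bin 1111110); offset now 25 = byte 3 bit 1; 15 bits remain
Read 4: bits[25:33] width=8 -> value=123 (bin 01111011); offset now 33 = byte 4 bit 1; 7 bits remain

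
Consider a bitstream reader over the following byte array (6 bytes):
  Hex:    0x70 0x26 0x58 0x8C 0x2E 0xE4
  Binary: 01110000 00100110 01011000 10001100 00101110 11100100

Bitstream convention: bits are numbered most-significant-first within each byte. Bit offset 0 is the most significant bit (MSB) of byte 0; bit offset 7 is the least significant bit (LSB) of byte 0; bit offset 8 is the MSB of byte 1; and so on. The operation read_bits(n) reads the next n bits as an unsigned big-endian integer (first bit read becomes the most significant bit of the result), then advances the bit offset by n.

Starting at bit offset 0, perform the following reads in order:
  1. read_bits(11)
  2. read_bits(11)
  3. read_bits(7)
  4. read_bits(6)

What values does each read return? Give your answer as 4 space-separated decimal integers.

Answer: 897 406 17 33

Derivation:
Read 1: bits[0:11] width=11 -> value=897 (bin 01110000001); offset now 11 = byte 1 bit 3; 37 bits remain
Read 2: bits[11:22] width=11 -> value=406 (bin 00110010110); offset now 22 = byte 2 bit 6; 26 bits remain
Read 3: bits[22:29] width=7 -> value=17 (bin 0010001); offset now 29 = byte 3 bit 5; 19 bits remain
Read 4: bits[29:35] width=6 -> value=33 (bin 100001); offset now 35 = byte 4 bit 3; 13 bits remain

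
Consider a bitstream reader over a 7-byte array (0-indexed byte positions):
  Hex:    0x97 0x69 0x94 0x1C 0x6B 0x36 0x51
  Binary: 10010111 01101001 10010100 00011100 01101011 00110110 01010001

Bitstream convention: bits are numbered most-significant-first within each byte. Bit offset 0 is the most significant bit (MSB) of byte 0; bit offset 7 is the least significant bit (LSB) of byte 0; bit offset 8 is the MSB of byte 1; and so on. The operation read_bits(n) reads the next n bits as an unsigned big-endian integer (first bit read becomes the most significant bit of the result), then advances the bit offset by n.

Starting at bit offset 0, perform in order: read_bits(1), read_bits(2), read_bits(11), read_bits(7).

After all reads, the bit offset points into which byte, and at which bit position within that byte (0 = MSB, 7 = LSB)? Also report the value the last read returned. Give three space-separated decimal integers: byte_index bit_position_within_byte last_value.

Answer: 2 5 50

Derivation:
Read 1: bits[0:1] width=1 -> value=1 (bin 1); offset now 1 = byte 0 bit 1; 55 bits remain
Read 2: bits[1:3] width=2 -> value=0 (bin 00); offset now 3 = byte 0 bit 3; 53 bits remain
Read 3: bits[3:14] width=11 -> value=1498 (bin 10111011010); offset now 14 = byte 1 bit 6; 42 bits remain
Read 4: bits[14:21] width=7 -> value=50 (bin 0110010); offset now 21 = byte 2 bit 5; 35 bits remain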